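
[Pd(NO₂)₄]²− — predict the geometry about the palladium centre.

Ligand charges: each nitro (N-bound nitrite) is −1. With an overall charge of −2 the palladium centre must be in the +2 oxidation state.
Group 10 minus oxidation state 2 gives a d⁸ configuration.
Coordination number: 4.
A 4d d⁸ ion has a large crystal-field splitting; square planar leaves the high-energy d_{x²−y²} orbital empty and maximises CFSE.

square planar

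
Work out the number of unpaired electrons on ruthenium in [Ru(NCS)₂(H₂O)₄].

0

Summing ligand charges against the 0 overall charge gives an oxidation state of +2 for ruthenium.
Ruthenium is a group-8 element; Ru(II) is therefore d⁶.
The spin state decides the count: a 4d ion has a large Δₒ and is invariably low-spin.
An octahedral low-spin d⁶ ion is t₂g⁶e_g⁰, giving 0 unpaired electrons.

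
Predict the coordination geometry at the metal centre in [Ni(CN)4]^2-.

Each cyanide is −1; balancing the −2 overall charge requires Ni(II).
Group 10 minus oxidation state 2 gives a d⁸ configuration.
Coordination number: 4.
Cyanide is a strong-field ligand (high in the spectrochemical series).
A 3d d⁸ ion with strong-field ligands gains enough CFSE to favour square planar over tetrahedral.

square planar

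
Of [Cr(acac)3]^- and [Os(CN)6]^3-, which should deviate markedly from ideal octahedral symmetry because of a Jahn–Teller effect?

[Cr(acac)3]^-: Summing ligand charges against the −1 overall charge gives an oxidation state of +2 for chromium. Chromium is a group-6 element; Cr(II) is therefore d⁴. Acetylacetonate is a weak-field ligand for a first-row metal, so the complex is high-spin. The t₂g³e_g¹ (high-spin) configuration has an unevenly filled e_g set; the Jahn–Teller theorem predicts a tetragonal distortion (typically axial elongation) to lift the degeneracy.
[Os(CN)6]^3-: Ligand charges: each cyanide is −1. With an overall charge of −3 the osmium centre must be in the +3 oxidation state. Os sits in group 8, so the d-electron count is 8 − 3 = 5. A 5d ion has a large Δₒ and is invariably low-spin. The d⁵ configuration leaves the e_g set evenly filled (or empty) — no strong Jahn–Teller driving force.

[Cr(acac)3]^-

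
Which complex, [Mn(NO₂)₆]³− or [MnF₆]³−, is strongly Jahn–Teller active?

[MnF₆]³−

[Mn(NO₂)₆]³−: Summing ligand charges against the −3 overall charge gives an oxidation state of +3 for manganese. Group 7 minus oxidation state 3 gives a d⁴ configuration. Nitro (N-bound nitrite) is a strong-field ligand (high in the spectrochemical series) for a first-row metal, so the complex is low-spin. The d⁴ configuration leaves the e_g set evenly filled (or empty) — no strong Jahn–Teller driving force.
[MnF₆]³−: Each fluoride is −1; balancing the −3 overall charge requires Mn(III). Mn sits in group 7, so the d-electron count is 7 − 3 = 4. Fluoride is a weak-field ligand for a first-row metal, so the complex is high-spin. The t₂g³e_g¹ (high-spin) configuration has an unevenly filled e_g set; the Jahn–Teller theorem predicts a tetragonal distortion (typically axial elongation) to lift the degeneracy.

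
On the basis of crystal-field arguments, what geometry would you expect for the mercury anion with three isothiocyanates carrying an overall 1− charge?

trigonal planar

Summing ligand charges against the −1 overall charge gives an oxidation state of +2 for mercury.
Mercury is a group-12 element; Hg(II) is therefore d¹⁰.
Coordination number: 3.
Three ligands around a d¹⁰ centre minimise repulsion in a trigonal-planar arrangement.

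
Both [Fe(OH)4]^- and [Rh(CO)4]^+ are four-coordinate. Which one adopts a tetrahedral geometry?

For [Fe(OH)4]^-: Each hydroxide is −1; balancing the −1 overall charge requires Fe(III). Fe sits in group 8, so the d-electron count is 8 − 3 = 5. A high-spin d⁵ ion has zero CFSE in either geometry, so four ligands adopt the sterically favoured tetrahedral geometry. → tetrahedral.
For [Rh(CO)4]^+: Carbonyl is neutral; balancing the +1 overall charge requires Rh(I). Rhodium is a group-9 element; Rh(I) is therefore d⁸. A 4d d⁸ ion has a large crystal-field splitting; square planar leaves the high-energy d_{x²−y²} orbital empty and maximises CFSE. → square planar.

[Fe(OH)4]^-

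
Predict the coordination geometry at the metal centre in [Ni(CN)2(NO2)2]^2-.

Summing ligand charges against the −2 overall charge gives an oxidation state of +2 for nickel.
Group 10 minus oxidation state 2 gives a d⁸ configuration.
Coordination number: 4.
Cyanide and nitro (N-bound nitrite) are strong-field ligands (high in the spectrochemical series).
A 3d d⁸ ion with strong-field ligands gains enough CFSE to favour square planar over tetrahedral.

square planar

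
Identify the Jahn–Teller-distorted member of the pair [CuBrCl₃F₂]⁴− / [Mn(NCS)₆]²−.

[CuBrCl₃F₂]⁴−

[CuBrCl₃F₂]⁴−: Ligand charges: each bromide is −1; each chloride is −1; each fluoride is −1. With an overall charge of −4 the copper centre must be in the +2 oxidation state. Copper is a group-11 element; Cu(II) is therefore d⁹. The t₂g⁶e_g³ configuration has an unevenly filled e_g set; the Jahn–Teller theorem predicts a tetragonal distortion (typically axial elongation) to lift the degeneracy.
[Mn(NCS)₆]²−: Summing ligand charges against the −2 overall charge gives an oxidation state of +4 for manganese. Manganese is a group-7 element; Mn(IV) is therefore d³. The d³ configuration leaves the e_g set evenly filled (or empty) — no strong Jahn–Teller driving force.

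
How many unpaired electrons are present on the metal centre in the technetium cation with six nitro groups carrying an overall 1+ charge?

0

Summing ligand charges against the +1 overall charge gives an oxidation state of +7 for technetium.
Tc sits in group 7, so the d-electron count is 7 − 7 = 0.
In an octahedral field the d⁰ configuration is t₂g⁰e_g⁰, giving 0 unpaired electrons.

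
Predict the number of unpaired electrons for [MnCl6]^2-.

Summing ligand charges against the −2 overall charge gives an oxidation state of +4 for manganese.
Group 7 minus oxidation state 4 gives a d³ configuration.
In an octahedral field the d³ configuration is t₂g³e_g⁰ (only one arrangement possible), giving 3 unpaired electrons.

3 unpaired electrons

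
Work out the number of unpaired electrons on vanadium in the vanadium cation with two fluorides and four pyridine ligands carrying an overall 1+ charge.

2

Ligand charges: each fluoride is −1; pyridine is neutral. With an overall charge of +1 the vanadium centre must be in the +3 oxidation state.
Vanadium is a group-5 element; V(III) is therefore d².
In an octahedral field the d² configuration is t₂g²e_g⁰ (only one arrangement possible), giving 2 unpaired electrons.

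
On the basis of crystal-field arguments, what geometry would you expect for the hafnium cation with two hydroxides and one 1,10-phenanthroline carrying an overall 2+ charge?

Each hydroxide is −1; 1,10-phenanthroline is neutral; balancing the +2 overall charge requires Hf(IV).
Group 4 minus oxidation state 4 gives a d⁰ configuration.
Counting donor atoms: 2×hydroxide (monodentate) → 2 donors; 1×1,10-phenanthroline (bidentate) → 2 donors. Coordination number = 4.
A d⁰ ion has no crystal-field stabilisation preference between square planar and tetrahedral, so four ligands adopt the sterically favoured tetrahedral geometry.

tetrahedral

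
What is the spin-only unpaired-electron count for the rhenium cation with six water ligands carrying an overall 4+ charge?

Ligand charges: water is neutral. With an overall charge of +4 the rhenium centre must be in the +4 oxidation state.
Re sits in group 7, so the d-electron count is 7 − 4 = 3.
In an octahedral field the d³ configuration is t₂g³e_g⁰ (only one arrangement possible), giving 3 unpaired electrons.

3 unpaired electrons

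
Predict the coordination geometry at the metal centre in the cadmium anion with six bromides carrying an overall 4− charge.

Each bromide is −1; balancing the −4 overall charge requires Cd(II).
Cd sits in group 12, so the d-electron count is 12 − 2 = 10.
With 6 monodentate ligands the coordination number is 6.
Six donors around a single metal centre give an octahedral coordination sphere.

octahedral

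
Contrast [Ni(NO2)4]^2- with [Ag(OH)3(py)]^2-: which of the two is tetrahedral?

[Ag(OH)3(py)]^2-

For [Ni(NO2)4]^2-: Summing ligand charges against the −2 overall charge gives an oxidation state of +2 for nickel. Ni sits in group 10, so the d-electron count is 10 − 2 = 8. Nitro (N-bound nitrite) is a strong-field ligand (high in the spectrochemical series). A 3d d⁸ ion with strong-field ligands gains enough CFSE to favour square planar over tetrahedral. → square planar.
For [Ag(OH)3(py)]^2-: Each hydroxide is −1; pyridine is neutral; balancing the −2 overall charge requires Ag(I). Ag sits in group 11, so the d-electron count is 11 − 1 = 10. A d¹⁰ ion has no crystal-field stabilisation preference between square planar and tetrahedral, so four ligands adopt the sterically favoured tetrahedral geometry. → tetrahedral.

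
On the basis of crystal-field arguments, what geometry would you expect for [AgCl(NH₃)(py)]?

Ligand charges: each chloride is −1; ammonia is neutral; pyridine is neutral. With an overall charge of 0 the silver centre must be in the +1 oxidation state.
Group 11 minus oxidation state 1 gives a d¹⁰ configuration.
With 3 monodentate ligands the coordination number is 3.
Three ligands around a d¹⁰ centre minimise repulsion in a trigonal-planar arrangement.

trigonal planar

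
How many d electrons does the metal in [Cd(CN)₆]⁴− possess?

d10

Summing ligand charges against the −4 overall charge gives an oxidation state of +2 for cadmium.
Group 12 minus oxidation state 2 gives a d¹⁰ configuration.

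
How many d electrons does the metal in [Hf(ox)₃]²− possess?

Ligand charges: each oxalate is −2. With an overall charge of −2 the hafnium centre must be in the +4 oxidation state.
Hf sits in group 4, so the d-electron count is 4 − 4 = 0.

d⁰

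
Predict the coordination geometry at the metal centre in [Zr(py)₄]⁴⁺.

Ligand charges: pyridine is neutral. With an overall charge of +4 the zirconium centre must be in the +4 oxidation state.
Zr sits in group 4, so the d-electron count is 4 − 4 = 0.
Coordination number: 4.
A d⁰ ion has no crystal-field stabilisation preference between square planar and tetrahedral, so four ligands adopt the sterically favoured tetrahedral geometry.

tetrahedral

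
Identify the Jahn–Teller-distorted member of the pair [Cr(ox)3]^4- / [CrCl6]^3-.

[Cr(ox)3]^4-

[Cr(ox)3]^4-: Each oxalate is −2; balancing the −4 overall charge requires Cr(II). Cr sits in group 6, so the d-electron count is 6 − 2 = 4. Oxalate is a weak-field ligand for a first-row metal, so the complex is high-spin. The t₂g³e_g¹ (high-spin) configuration has an unevenly filled e_g set; the Jahn–Teller theorem predicts a tetragonal distortion (typically axial elongation) to lift the degeneracy.
[CrCl6]^3-: Ligand charges: each chloride is −1. With an overall charge of −3 the chromium centre must be in the +3 oxidation state. Cr sits in group 6, so the d-electron count is 6 − 3 = 3. The d³ configuration leaves the e_g set evenly filled (or empty) — no strong Jahn–Teller driving force.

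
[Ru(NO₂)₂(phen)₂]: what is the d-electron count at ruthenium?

d⁶

Ligand charges: each nitro (N-bound nitrite) is −1; 1,10-phenanthroline is neutral. With an overall charge of 0 the ruthenium centre must be in the +2 oxidation state.
Group 8 minus oxidation state 2 gives a d⁶ configuration.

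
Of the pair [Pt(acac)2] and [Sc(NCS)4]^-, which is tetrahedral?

For [Pt(acac)2]: Each acetylacetonate is −1; balancing the 0 overall charge requires Pt(II). Group 10 minus oxidation state 2 gives a d⁸ configuration. A 5d d⁸ ion has a large crystal-field splitting; square planar leaves the high-energy d_{x²−y²} orbital empty and maximises CFSE. → square planar.
For [Sc(NCS)4]^-: Summing ligand charges against the −1 overall charge gives an oxidation state of +3 for scandium. Sc sits in group 3, so the d-electron count is 3 − 3 = 0. A d⁰ ion has no crystal-field stabilisation preference between square planar and tetrahedral, so four ligands adopt the sterically favoured tetrahedral geometry. → tetrahedral.

[Sc(NCS)4]^-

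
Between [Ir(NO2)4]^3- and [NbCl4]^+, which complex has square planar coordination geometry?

[Ir(NO2)4]^3-

For [Ir(NO2)4]^3-: Each nitro (N-bound nitrite) is −1; balancing the −3 overall charge requires Ir(I). Iridium is a group-9 element; Ir(I) is therefore d⁸. A 5d d⁸ ion has a large crystal-field splitting; square planar leaves the high-energy d_{x²−y²} orbital empty and maximises CFSE. → square planar.
For [NbCl4]^+: Each chloride is −1; balancing the +1 overall charge requires Nb(V). Niobium is a group-5 element; Nb(V) is therefore d⁰. A d⁰ ion has no crystal-field stabilisation preference between square planar and tetrahedral, so four ligands adopt the sterically favoured tetrahedral geometry. → tetrahedral.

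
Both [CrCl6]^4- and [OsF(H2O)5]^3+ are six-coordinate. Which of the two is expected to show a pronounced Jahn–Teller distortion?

[CrCl6]^4-: Summing ligand charges against the −4 overall charge gives an oxidation state of +2 for chromium. Group 6 minus oxidation state 2 gives a d⁴ configuration. Chloride is a weak-field ligand for a first-row metal, so the complex is high-spin. The t₂g³e_g¹ (high-spin) configuration has an unevenly filled e_g set; the Jahn–Teller theorem predicts a tetragonal distortion (typically axial elongation) to lift the degeneracy.
[OsF(H2O)5]^3+: Summing ligand charges against the +3 overall charge gives an oxidation state of +4 for osmium. Osmium is a group-8 element; Os(IV) is therefore d⁴. A 5d ion has a large Δₒ and is invariably low-spin. The d⁴ configuration leaves the e_g set evenly filled (or empty) — no strong Jahn–Teller driving force.

[CrCl6]^4-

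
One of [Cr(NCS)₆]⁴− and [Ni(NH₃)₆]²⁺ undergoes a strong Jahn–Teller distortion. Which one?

[Cr(NCS)₆]⁴−: Each isothiocyanate is −1; balancing the −4 overall charge requires Cr(II). Cr sits in group 6, so the d-electron count is 6 − 2 = 4. Isothiocyanate is a weak-field ligand for a first-row metal, so the complex is high-spin. The t₂g³e_g¹ (high-spin) configuration has an unevenly filled e_g set; the Jahn–Teller theorem predicts a tetragonal distortion (typically axial elongation) to lift the degeneracy.
[Ni(NH₃)₆]²⁺: Ligand charges: ammonia is neutral. With an overall charge of +2 the nickel centre must be in the +2 oxidation state. Group 10 minus oxidation state 2 gives a d⁸ configuration. The d⁸ configuration leaves the e_g set evenly filled (or empty) — no strong Jahn–Teller driving force.

[Cr(NCS)₆]⁴−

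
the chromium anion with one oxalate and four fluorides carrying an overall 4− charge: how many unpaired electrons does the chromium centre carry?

Summing ligand charges against the −4 overall charge gives an oxidation state of +2 for chromium.
Group 6 minus oxidation state 2 gives a d⁴ configuration.
Counting donor atoms: 1×oxalate (bidentate) → 2 donors; 4×fluoride (monodentate) → 4 donors. Coordination number = 6.
The spin state decides the count: Fluoride and oxalate are weak-field ligands for a first-row metal, so the complex is high-spin.
An octahedral high-spin d⁴ ion is t₂g³e_g¹, giving 4 unpaired electrons.

4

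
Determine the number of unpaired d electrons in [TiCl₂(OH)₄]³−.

Each chloride is −1; each hydroxide is −1; balancing the −3 overall charge requires Ti(III).
Ti sits in group 4, so the d-electron count is 4 − 3 = 1.
In an octahedral field the d¹ configuration is t₂g¹e_g⁰ (only one arrangement possible), giving 1 unpaired electron.

1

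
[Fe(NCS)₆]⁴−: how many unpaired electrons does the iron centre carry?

4 unpaired electrons

Summing ligand charges against the −4 overall charge gives an oxidation state of +2 for iron.
Iron is a group-8 element; Fe(II) is therefore d⁶.
The spin state decides the count: Isothiocyanate is a weak-field ligand for a first-row metal, so the complex is high-spin.
An octahedral high-spin d⁶ ion is t₂g⁴e_g², giving 4 unpaired electrons.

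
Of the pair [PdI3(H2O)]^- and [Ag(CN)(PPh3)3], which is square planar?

For [PdI3(H2O)]^-: Each iodide is −1; water is neutral; balancing the −1 overall charge requires Pd(II). Group 10 minus oxidation state 2 gives a d⁸ configuration. A 4d d⁸ ion has a large crystal-field splitting; square planar leaves the high-energy d_{x²−y²} orbital empty and maximises CFSE. → square planar.
For [Ag(CN)(PPh3)3]: Summing ligand charges against the 0 overall charge gives an oxidation state of +1 for silver. Group 11 minus oxidation state 1 gives a d¹⁰ configuration. A d¹⁰ ion has no crystal-field stabilisation preference between square planar and tetrahedral, so four ligands adopt the sterically favoured tetrahedral geometry. → tetrahedral.

[PdI3(H2O)]^-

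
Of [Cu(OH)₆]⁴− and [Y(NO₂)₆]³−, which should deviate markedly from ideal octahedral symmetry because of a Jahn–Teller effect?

[Cu(OH)₆]⁴−

[Cu(OH)₆]⁴−: Ligand charges: each hydroxide is −1. With an overall charge of −4 the copper centre must be in the +2 oxidation state. Cu sits in group 11, so the d-electron count is 11 − 2 = 9. The t₂g⁶e_g³ configuration has an unevenly filled e_g set; the Jahn–Teller theorem predicts a tetragonal distortion (typically axial elongation) to lift the degeneracy.
[Y(NO₂)₆]³−: Ligand charges: each nitro (N-bound nitrite) is −1. With an overall charge of −3 the yttrium centre must be in the +3 oxidation state. Y sits in group 3, so the d-electron count is 3 − 3 = 0. The d⁰ configuration leaves the e_g set evenly filled (or empty) — no strong Jahn–Teller driving force.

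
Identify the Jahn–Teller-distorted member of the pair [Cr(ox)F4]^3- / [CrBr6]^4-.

[Cr(ox)F4]^3-: Ligand charges: each oxalate is −2; each fluoride is −1. With an overall charge of −3 the chromium centre must be in the +3 oxidation state. Chromium is a group-6 element; Cr(III) is therefore d³. The d³ configuration leaves the e_g set evenly filled (or empty) — no strong Jahn–Teller driving force.
[CrBr6]^4-: Each bromide is −1; balancing the −4 overall charge requires Cr(II). Cr sits in group 6, so the d-electron count is 6 − 2 = 4. Bromide is a weak-field ligand for a first-row metal, so the complex is high-spin. The t₂g³e_g¹ (high-spin) configuration has an unevenly filled e_g set; the Jahn–Teller theorem predicts a tetragonal distortion (typically axial elongation) to lift the degeneracy.

[CrBr6]^4-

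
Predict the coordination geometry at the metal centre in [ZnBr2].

Ligand charges: each bromide is −1. With an overall charge of 0 the zinc centre must be in the +2 oxidation state.
Zn sits in group 12, so the d-electron count is 12 − 2 = 10.
With 2 monodentate ligands the coordination number is 2.
A d¹⁰ ion with only two ligands adopts a linear arrangement (sp hybridisation; no CFSE preference).

linear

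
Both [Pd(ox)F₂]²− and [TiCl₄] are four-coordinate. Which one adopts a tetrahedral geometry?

[TiCl₄]

For [Pd(ox)F₂]²−: Each oxalate is −2; each fluoride is −1; balancing the −2 overall charge requires Pd(II). Group 10 minus oxidation state 2 gives a d⁸ configuration. A 4d d⁸ ion has a large crystal-field splitting; square planar leaves the high-energy d_{x²−y²} orbital empty and maximises CFSE. → square planar.
For [TiCl₄]: Ligand charges: each chloride is −1. With an overall charge of 0 the titanium centre must be in the +4 oxidation state. Group 4 minus oxidation state 4 gives a d⁰ configuration. A d⁰ ion has no crystal-field stabilisation preference between square planar and tetrahedral, so four ligands adopt the sterically favoured tetrahedral geometry. → tetrahedral.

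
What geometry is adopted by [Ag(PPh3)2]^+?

Triphenylphosphine is neutral; balancing the +1 overall charge requires Ag(I).
Group 11 minus oxidation state 1 gives a d¹⁰ configuration.
With 2 monodentate ligands the coordination number is 2.
A d¹⁰ ion with only two ligands adopts a linear arrangement (sp hybridisation; no CFSE preference).

linear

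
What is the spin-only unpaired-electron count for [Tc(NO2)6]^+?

0 unpaired electrons

Each nitro (N-bound nitrite) is −1; balancing the +1 overall charge requires Tc(VII).
Tc sits in group 7, so the d-electron count is 7 − 7 = 0.
In an octahedral field the d⁰ configuration is t₂g⁰e_g⁰, giving 0 unpaired electrons.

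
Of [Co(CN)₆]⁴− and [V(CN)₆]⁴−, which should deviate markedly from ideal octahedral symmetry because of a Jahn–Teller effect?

[Co(CN)₆]⁴−

[Co(CN)₆]⁴−: Each cyanide is −1; balancing the −4 overall charge requires Co(II). Co sits in group 9, so the d-electron count is 9 − 2 = 7. Cyanide is a strong-field ligand (high in the spectrochemical series) for a first-row metal, so the complex is low-spin. The t₂g⁶e_g¹ (low-spin) configuration has an unevenly filled e_g set; the Jahn–Teller theorem predicts a tetragonal distortion (typically axial elongation) to lift the degeneracy.
[V(CN)₆]⁴−: Ligand charges: each cyanide is −1. With an overall charge of −4 the vanadium centre must be in the +2 oxidation state. Vanadium is a group-5 element; V(II) is therefore d³. The d³ configuration leaves the e_g set evenly filled (or empty) — no strong Jahn–Teller driving force.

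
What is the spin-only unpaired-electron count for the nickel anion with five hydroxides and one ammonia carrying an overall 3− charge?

Ligand charges: each hydroxide is −1; ammonia is neutral. With an overall charge of −3 the nickel centre must be in the +2 oxidation state.
Group 10 minus oxidation state 2 gives a d⁸ configuration.
In an octahedral field the d⁸ configuration is t₂g⁶e_g² (only one arrangement possible), giving 2 unpaired electrons.

2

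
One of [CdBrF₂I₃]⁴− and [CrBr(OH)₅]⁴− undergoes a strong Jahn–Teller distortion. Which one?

[CrBr(OH)₅]⁴−

[CdBrF₂I₃]⁴−: Summing ligand charges against the −4 overall charge gives an oxidation state of +2 for cadmium. Cadmium is a group-12 element; Cd(II) is therefore d¹⁰. The d¹⁰ configuration leaves the e_g set evenly filled (or empty) — no strong Jahn–Teller driving force.
[CrBr(OH)₅]⁴−: Ligand charges: each bromide is −1; each hydroxide is −1. With an overall charge of −4 the chromium centre must be in the +2 oxidation state. Cr sits in group 6, so the d-electron count is 6 − 2 = 4. Bromide and hydroxide are weak-field ligands for a first-row metal, so the complex is high-spin. The t₂g³e_g¹ (high-spin) configuration has an unevenly filled e_g set; the Jahn–Teller theorem predicts a tetragonal distortion (typically axial elongation) to lift the degeneracy.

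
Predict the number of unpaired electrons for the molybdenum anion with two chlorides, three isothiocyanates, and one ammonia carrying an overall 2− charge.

Ligand charges: each chloride is −1; each isothiocyanate is −1; ammonia is neutral. With an overall charge of −2 the molybdenum centre must be in the +3 oxidation state.
Group 6 minus oxidation state 3 gives a d³ configuration.
In an octahedral field the d³ configuration is t₂g³e_g⁰ (only one arrangement possible), giving 3 unpaired electrons.

3 unpaired electrons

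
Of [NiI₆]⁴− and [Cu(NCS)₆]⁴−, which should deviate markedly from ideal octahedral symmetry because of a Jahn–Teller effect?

[NiI₆]⁴−: Summing ligand charges against the −4 overall charge gives an oxidation state of +2 for nickel. Nickel is a group-10 element; Ni(II) is therefore d⁸. The d⁸ configuration leaves the e_g set evenly filled (or empty) — no strong Jahn–Teller driving force.
[Cu(NCS)₆]⁴−: Summing ligand charges against the −4 overall charge gives an oxidation state of +2 for copper. Cu sits in group 11, so the d-electron count is 11 − 2 = 9. The t₂g⁶e_g³ configuration has an unevenly filled e_g set; the Jahn–Teller theorem predicts a tetragonal distortion (typically axial elongation) to lift the degeneracy.

[Cu(NCS)₆]⁴−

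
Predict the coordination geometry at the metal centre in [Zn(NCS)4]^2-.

Each isothiocyanate is −1; balancing the −2 overall charge requires Zn(II).
Group 12 minus oxidation state 2 gives a d¹⁰ configuration.
With 4 monodentate ligands the coordination number is 4.
A d¹⁰ ion has no crystal-field stabilisation preference between square planar and tetrahedral, so four ligands adopt the sterically favoured tetrahedral geometry.

tetrahedral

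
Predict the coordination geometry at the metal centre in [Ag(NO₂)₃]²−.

Each nitro (N-bound nitrite) is −1; balancing the −2 overall charge requires Ag(I).
Silver is a group-11 element; Ag(I) is therefore d¹⁰.
Coordination number: 3.
Three ligands around a d¹⁰ centre minimise repulsion in a trigonal-planar arrangement.

trigonal planar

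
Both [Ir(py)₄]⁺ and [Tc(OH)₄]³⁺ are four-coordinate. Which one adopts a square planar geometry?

[Ir(py)₄]⁺

For [Ir(py)₄]⁺: Pyridine is neutral; balancing the +1 overall charge requires Ir(I). Iridium is a group-9 element; Ir(I) is therefore d⁸. A 5d d⁸ ion has a large crystal-field splitting; square planar leaves the high-energy d_{x²−y²} orbital empty and maximises CFSE. → square planar.
For [Tc(OH)₄]³⁺: Each hydroxide is −1; balancing the +3 overall charge requires Tc(VII). Group 7 minus oxidation state 7 gives a d⁰ configuration. A d⁰ ion has no crystal-field stabilisation preference between square planar and tetrahedral, so four ligands adopt the sterically favoured tetrahedral geometry. → tetrahedral.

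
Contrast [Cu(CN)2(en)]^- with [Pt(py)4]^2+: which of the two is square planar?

For [Cu(CN)2(en)]^-: Ligand charges: each cyanide is −1; ethylenediamine is neutral. With an overall charge of −1 the copper centre must be in the +1 oxidation state. Copper is a group-11 element; Cu(I) is therefore d¹⁰. A d¹⁰ ion has no crystal-field stabilisation preference between square planar and tetrahedral, so four ligands adopt the sterically favoured tetrahedral geometry. → tetrahedral.
For [Pt(py)4]^2+: Pyridine is neutral; balancing the +2 overall charge requires Pt(II). Pt sits in group 10, so the d-electron count is 10 − 2 = 8. A 5d d⁸ ion has a large crystal-field splitting; square planar leaves the high-energy d_{x²−y²} orbital empty and maximises CFSE. → square planar.

[Pt(py)4]^2+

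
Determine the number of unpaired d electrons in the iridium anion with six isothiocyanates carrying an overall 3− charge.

0

Each isothiocyanate is −1; balancing the −3 overall charge requires Ir(III).
Group 9 minus oxidation state 3 gives a d⁶ configuration.
The spin state decides the count: a 5d ion has a large Δₒ and is invariably low-spin.
An octahedral low-spin d⁶ ion is t₂g⁶e_g⁰, giving 0 unpaired electrons.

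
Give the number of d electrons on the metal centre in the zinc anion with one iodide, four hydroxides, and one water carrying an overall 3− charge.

d¹⁰

Ligand charges: each iodide is −1; each hydroxide is −1; water is neutral. With an overall charge of −3 the zinc centre must be in the +2 oxidation state.
Group 12 minus oxidation state 2 gives a d¹⁰ configuration.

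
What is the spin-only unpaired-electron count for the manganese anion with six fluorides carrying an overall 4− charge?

Summing ligand charges against the −4 overall charge gives an oxidation state of +2 for manganese.
Group 7 minus oxidation state 2 gives a d⁵ configuration.
The spin state decides the count: Fluoride is a weak-field ligand for a first-row metal, so the complex is high-spin.
An octahedral high-spin d⁵ ion is t₂g³e_g², giving 5 unpaired electrons.

5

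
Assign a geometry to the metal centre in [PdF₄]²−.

square planar

Each fluoride is −1; balancing the −2 overall charge requires Pd(II).
Group 10 minus oxidation state 2 gives a d⁸ configuration.
Coordination number: 4.
A 4d d⁸ ion has a large crystal-field splitting; square planar leaves the high-energy d_{x²−y²} orbital empty and maximises CFSE.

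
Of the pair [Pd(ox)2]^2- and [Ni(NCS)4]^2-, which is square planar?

[Pd(ox)2]^2-

For [Pd(ox)2]^2-: Each oxalate is −2; balancing the −2 overall charge requires Pd(II). Group 10 minus oxidation state 2 gives a d⁸ configuration. A 4d d⁸ ion has a large crystal-field splitting; square planar leaves the high-energy d_{x²−y²} orbital empty and maximises CFSE. → square planar.
For [Ni(NCS)4]^2-: Summing ligand charges against the −2 overall charge gives an oxidation state of +2 for nickel. Group 10 minus oxidation state 2 gives a d⁸ configuration. Isothiocyanate is a weak-field ligand. With weak-field ligands the CFSE gain from square planar is small, so a 3d d⁸ ion takes the sterically preferred tetrahedral geometry. → tetrahedral.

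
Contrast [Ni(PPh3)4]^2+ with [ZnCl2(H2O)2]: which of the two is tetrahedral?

For [Ni(PPh3)4]^2+: Summing ligand charges against the +2 overall charge gives an oxidation state of +2 for nickel. Nickel is a group-10 element; Ni(II) is therefore d⁸. Triphenylphosphine is a strong-field ligand (high in the spectrochemical series). A 3d d⁸ ion with strong-field ligands gains enough CFSE to favour square planar over tetrahedral. → square planar.
For [ZnCl2(H2O)2]: Ligand charges: each chloride is −1; water is neutral. With an overall charge of 0 the zinc centre must be in the +2 oxidation state. Zinc is a group-12 element; Zn(II) is therefore d¹⁰. A d¹⁰ ion has no crystal-field stabilisation preference between square planar and tetrahedral, so four ligands adopt the sterically favoured tetrahedral geometry. → tetrahedral.

[ZnCl2(H2O)2]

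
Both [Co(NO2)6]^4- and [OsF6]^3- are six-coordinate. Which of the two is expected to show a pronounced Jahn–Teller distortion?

[Co(NO2)6]^4-

[Co(NO2)6]^4-: Each nitro (N-bound nitrite) is −1; balancing the −4 overall charge requires Co(II). Cobalt is a group-9 element; Co(II) is therefore d⁷. Nitro (N-bound nitrite) is a strong-field ligand (high in the spectrochemical series) for a first-row metal, so the complex is low-spin. The t₂g⁶e_g¹ (low-spin) configuration has an unevenly filled e_g set; the Jahn–Teller theorem predicts a tetragonal distortion (typically axial elongation) to lift the degeneracy.
[OsF6]^3-: Ligand charges: each fluoride is −1. With an overall charge of −3 the osmium centre must be in the +3 oxidation state. Group 8 minus oxidation state 3 gives a d⁵ configuration. A 5d ion has a large Δₒ and is invariably low-spin. The d⁵ configuration leaves the e_g set evenly filled (or empty) — no strong Jahn–Teller driving force.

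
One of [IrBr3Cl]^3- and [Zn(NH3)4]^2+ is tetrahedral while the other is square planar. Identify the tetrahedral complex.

For [IrBr3Cl]^3-: Summing ligand charges against the −3 overall charge gives an oxidation state of +1 for iridium. Group 9 minus oxidation state 1 gives a d⁸ configuration. A 5d d⁸ ion has a large crystal-field splitting; square planar leaves the high-energy d_{x²−y²} orbital empty and maximises CFSE. → square planar.
For [Zn(NH3)4]^2+: Ammonia is neutral; balancing the +2 overall charge requires Zn(II). Zn sits in group 12, so the d-electron count is 12 − 2 = 10. A d¹⁰ ion has no crystal-field stabilisation preference between square planar and tetrahedral, so four ligands adopt the sterically favoured tetrahedral geometry. → tetrahedral.

[Zn(NH3)4]^2+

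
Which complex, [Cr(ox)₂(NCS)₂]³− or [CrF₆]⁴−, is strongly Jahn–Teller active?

[Cr(ox)₂(NCS)₂]³−: Summing ligand charges against the −3 overall charge gives an oxidation state of +3 for chromium. Cr sits in group 6, so the d-electron count is 6 − 3 = 3. The d³ configuration leaves the e_g set evenly filled (or empty) — no strong Jahn–Teller driving force.
[CrF₆]⁴−: Summing ligand charges against the −4 overall charge gives an oxidation state of +2 for chromium. Group 6 minus oxidation state 2 gives a d⁴ configuration. Fluoride is a weak-field ligand for a first-row metal, so the complex is high-spin. The t₂g³e_g¹ (high-spin) configuration has an unevenly filled e_g set; the Jahn–Teller theorem predicts a tetragonal distortion (typically axial elongation) to lift the degeneracy.

[CrF₆]⁴−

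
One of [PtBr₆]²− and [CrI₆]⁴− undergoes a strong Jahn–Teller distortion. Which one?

[PtBr₆]²−: Summing ligand charges against the −2 overall charge gives an oxidation state of +4 for platinum. Pt sits in group 10, so the d-electron count is 10 − 4 = 6. A 5d ion has a large Δₒ and is invariably low-spin. The d⁶ configuration leaves the e_g set evenly filled (or empty) — no strong Jahn–Teller driving force.
[CrI₆]⁴−: Summing ligand charges against the −4 overall charge gives an oxidation state of +2 for chromium. Group 6 minus oxidation state 2 gives a d⁴ configuration. Iodide is a weak-field ligand for a first-row metal, so the complex is high-spin. The t₂g³e_g¹ (high-spin) configuration has an unevenly filled e_g set; the Jahn–Teller theorem predicts a tetragonal distortion (typically axial elongation) to lift the degeneracy.

[CrI₆]⁴−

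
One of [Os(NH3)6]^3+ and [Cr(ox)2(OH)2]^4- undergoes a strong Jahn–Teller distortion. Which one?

[Cr(ox)2(OH)2]^4-

[Os(NH3)6]^3+: Summing ligand charges against the +3 overall charge gives an oxidation state of +3 for osmium. Group 8 minus oxidation state 3 gives a d⁵ configuration. A 5d ion has a large Δₒ and is invariably low-spin. The d⁵ configuration leaves the e_g set evenly filled (or empty) — no strong Jahn–Teller driving force.
[Cr(ox)2(OH)2]^4-: Each oxalate is −2; each hydroxide is −1; balancing the −4 overall charge requires Cr(II). Chromium is a group-6 element; Cr(II) is therefore d⁴. Hydroxide and oxalate are weak-field ligands for a first-row metal, so the complex is high-spin. The t₂g³e_g¹ (high-spin) configuration has an unevenly filled e_g set; the Jahn–Teller theorem predicts a tetragonal distortion (typically axial elongation) to lift the degeneracy.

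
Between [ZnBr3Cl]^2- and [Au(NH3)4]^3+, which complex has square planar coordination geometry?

[Au(NH3)4]^3+

For [ZnBr3Cl]^2-: Ligand charges: each bromide is −1; each chloride is −1. With an overall charge of −2 the zinc centre must be in the +2 oxidation state. Group 12 minus oxidation state 2 gives a d¹⁰ configuration. A d¹⁰ ion has no crystal-field stabilisation preference between square planar and tetrahedral, so four ligands adopt the sterically favoured tetrahedral geometry. → tetrahedral.
For [Au(NH3)4]^3+: Ammonia is neutral; balancing the +3 overall charge requires Au(III). Au sits in group 11, so the d-electron count is 11 − 3 = 8. A 5d d⁸ ion has a large crystal-field splitting; square planar leaves the high-energy d_{x²−y²} orbital empty and maximises CFSE. → square planar.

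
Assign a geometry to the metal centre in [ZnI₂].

linear

Each iodide is −1; balancing the 0 overall charge requires Zn(II).
Zinc is a group-12 element; Zn(II) is therefore d¹⁰.
With 2 monodentate ligands the coordination number is 2.
A d¹⁰ ion with only two ligands adopts a linear arrangement (sp hybridisation; no CFSE preference).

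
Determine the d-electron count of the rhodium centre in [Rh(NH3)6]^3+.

d⁶

Ammonia is neutral; balancing the +3 overall charge requires Rh(III).
Rhodium is a group-9 element; Rh(III) is therefore d⁶.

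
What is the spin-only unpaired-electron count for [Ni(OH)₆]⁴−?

2 unpaired electrons

Each hydroxide is −1; balancing the −4 overall charge requires Ni(II).
Nickel is a group-10 element; Ni(II) is therefore d⁸.
In an octahedral field the d⁸ configuration is t₂g⁶e_g² (only one arrangement possible), giving 2 unpaired electrons.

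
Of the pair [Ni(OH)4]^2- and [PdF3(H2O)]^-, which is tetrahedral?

[Ni(OH)4]^2-

For [Ni(OH)4]^2-: Ligand charges: each hydroxide is −1. With an overall charge of −2 the nickel centre must be in the +2 oxidation state. Ni sits in group 10, so the d-electron count is 10 − 2 = 8. Hydroxide is a weak-field ligand. With weak-field ligands the CFSE gain from square planar is small, so a 3d d⁸ ion takes the sterically preferred tetrahedral geometry. → tetrahedral.
For [PdF3(H2O)]^-: Each fluoride is −1; water is neutral; balancing the −1 overall charge requires Pd(II). Palladium is a group-10 element; Pd(II) is therefore d⁸. A 4d d⁸ ion has a large crystal-field splitting; square planar leaves the high-energy d_{x²−y²} orbital empty and maximises CFSE. → square planar.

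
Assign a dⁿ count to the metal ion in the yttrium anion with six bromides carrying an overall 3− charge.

Each bromide is −1; balancing the −3 overall charge requires Y(III).
Y sits in group 3, so the d-electron count is 3 − 3 = 0.

d0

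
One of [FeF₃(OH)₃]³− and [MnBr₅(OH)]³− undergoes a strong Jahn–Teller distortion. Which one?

[MnBr₅(OH)]³−

[FeF₃(OH)₃]³−: Summing ligand charges against the −3 overall charge gives an oxidation state of +3 for iron. Fe sits in group 8, so the d-electron count is 8 − 3 = 5. Fluoride and hydroxide are weak-field ligands for a first-row metal, so the complex is high-spin. The d⁵ configuration leaves the e_g set evenly filled (or empty) — no strong Jahn–Teller driving force.
[MnBr₅(OH)]³−: Summing ligand charges against the −3 overall charge gives an oxidation state of +3 for manganese. Manganese is a group-7 element; Mn(III) is therefore d⁴. Bromide and hydroxide are weak-field ligands for a first-row metal, so the complex is high-spin. The t₂g³e_g¹ (high-spin) configuration has an unevenly filled e_g set; the Jahn–Teller theorem predicts a tetragonal distortion (typically axial elongation) to lift the degeneracy.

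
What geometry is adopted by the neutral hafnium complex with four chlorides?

tetrahedral

Summing ligand charges against the 0 overall charge gives an oxidation state of +4 for hafnium.
Hafnium is a group-4 element; Hf(IV) is therefore d⁰.
Coordination number: 4.
A d⁰ ion has no crystal-field stabilisation preference between square planar and tetrahedral, so four ligands adopt the sterically favoured tetrahedral geometry.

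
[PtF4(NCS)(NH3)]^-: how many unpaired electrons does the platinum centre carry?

Each fluoride is −1; each isothiocyanate is −1; ammonia is neutral; balancing the −1 overall charge requires Pt(IV).
Platinum is a group-10 element; Pt(IV) is therefore d⁶.
The spin state decides the count: a 5d ion has a large Δₒ and is invariably low-spin.
An octahedral low-spin d⁶ ion is t₂g⁶e_g⁰, giving 0 unpaired electrons.

0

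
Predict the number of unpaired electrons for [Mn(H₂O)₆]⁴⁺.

Water is neutral; balancing the +4 overall charge requires Mn(IV).
Mn sits in group 7, so the d-electron count is 7 − 4 = 3.
In an octahedral field the d³ configuration is t₂g³e_g⁰ (only one arrangement possible), giving 3 unpaired electrons.

3 unpaired electrons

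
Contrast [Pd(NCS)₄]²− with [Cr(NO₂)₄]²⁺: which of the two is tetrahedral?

[Cr(NO₂)₄]²⁺

For [Pd(NCS)₄]²−: Summing ligand charges against the −2 overall charge gives an oxidation state of +2 for palladium. Group 10 minus oxidation state 2 gives a d⁸ configuration. A 4d d⁸ ion has a large crystal-field splitting; square planar leaves the high-energy d_{x²−y²} orbital empty and maximises CFSE. → square planar.
For [Cr(NO₂)₄]²⁺: Summing ligand charges against the +2 overall charge gives an oxidation state of +6 for chromium. Group 6 minus oxidation state 6 gives a d⁰ configuration. A d⁰ ion has no crystal-field stabilisation preference between square planar and tetrahedral, so four ligands adopt the sterically favoured tetrahedral geometry. → tetrahedral.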